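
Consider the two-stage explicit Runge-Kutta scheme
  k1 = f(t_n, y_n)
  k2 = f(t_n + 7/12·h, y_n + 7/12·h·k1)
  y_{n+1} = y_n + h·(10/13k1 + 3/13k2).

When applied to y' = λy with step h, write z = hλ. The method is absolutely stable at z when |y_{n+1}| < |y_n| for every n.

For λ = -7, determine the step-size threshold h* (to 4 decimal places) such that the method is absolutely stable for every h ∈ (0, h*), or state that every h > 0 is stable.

Test eqn y'=λy, z=hλ:
  k1=λy_n ⇒ h·k1=z·y_n;  k2=λ(1+7/12z)y_n ⇒ h·k2=z(1+7/12z)y_n
  y_{n+1}/y_n = 1 + 10/13z + 3/13z(1+7/12z) = 1 + z + 7/52z²
  ⇒ R(z) = 1 + z + 7/52z².

Boundary: |R(x)|=1, x<0.
x=-0.65: |R|=0.4069
R=1: x+7/52x²=0 ⇒ x=−52/7=-7.4286; min R=1−1/(4·7/52)=-0.8571>−1
Confirm numerically:
  x=-7.301: |R|=0.87462 <1
  x=-6.404: |R|=0.11674 <1
  x=-3.354: |R|=0.83967 <1
  x=-7.914: |R|=1.51715 >1
  x=-7.659: |R|=1.23758 >1
  x=-7.612: |R|=1.18796 >1
Stable set (-7.4286, 0).

(-7.4286,0); λ=-7 ⇒ h* = (52/7)/7 = 1.0612.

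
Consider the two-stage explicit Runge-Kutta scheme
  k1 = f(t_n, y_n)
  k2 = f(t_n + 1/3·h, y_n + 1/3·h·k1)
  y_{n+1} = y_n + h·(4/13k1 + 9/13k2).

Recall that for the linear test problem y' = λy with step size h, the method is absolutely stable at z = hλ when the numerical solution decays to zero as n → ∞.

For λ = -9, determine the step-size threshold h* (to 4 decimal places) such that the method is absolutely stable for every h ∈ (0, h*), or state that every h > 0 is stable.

(-4.3333,0); λ=-9 ⇒ h* = (13/3)/9 = 0.4815.

Test eqn y'=λy, z=hλ:
  k1=λy_n ⇒ h·k1=z·y_n;  k2=λ(1+1/3z)y_n ⇒ h·k2=z(1+1/3z)y_n
  y_{n+1}/y_n = 1 + 4/13z + 9/13z(1+1/3z) = 1 + z + 3/13z²
  ⇒ R(z) = 1 + z + 3/13z².

Solve |R(x)|<1 on ℝ⁻.
x=-1.11: |R|=0.1743
R=1: x+3/13x²=0 ⇒ x=−13/3=-4.3333; min R=1−1/(4·3/13)=-0.0833>−1
Confirm numerically:
  x=-4.038: |R|=0.72479 <1
  x=-3.223: |R|=0.17417 <1
  x=-2.735: |R|=0.00879 <1
  x=-4.731: |R|=1.43416 >1
  x=-4.506: |R|=1.17955 >1
  x=-4.395: |R|=1.06254 >1
So |R|<1 on (-4.3333, 0).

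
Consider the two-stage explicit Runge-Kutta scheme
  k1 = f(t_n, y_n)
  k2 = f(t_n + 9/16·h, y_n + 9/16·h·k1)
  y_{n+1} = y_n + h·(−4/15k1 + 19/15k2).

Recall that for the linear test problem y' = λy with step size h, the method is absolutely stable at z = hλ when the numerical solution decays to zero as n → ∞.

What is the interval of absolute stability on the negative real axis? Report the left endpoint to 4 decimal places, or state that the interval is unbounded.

Set f=λy, z=hλ:
  k1=λy_n ⇒ h·k1=z·y_n;  k2=λ(1+9/16z)y_n ⇒ h·k2=z(1+9/16z)y_n
  y_{n+1}/y_n = 1 − 4/15z + 19/15z(1+9/16z) = 1 + z + 57/80z²
  R(z) = 1 + z + 57/80z².

Need |R(x)|<1, x<0.
x=-1.72: |R|=1.3879
R=1: x+57/80x²=0 ⇒ x=−80/57=-1.4035; min R=1−1/(4·57/80)=0.6491>−1
Confirm numerically:
  x=-0.879: |R|=0.67151 <1
  x=-0.831: |R|=0.66102 <1
  x=-0.774: |R|=0.65284 <1
  x=-0.625: |R|=0.65332 <1
  x=-1.718: |R|=1.38496 >1
  x=-1.598: |R|=1.22144 >1
  x=-1.486: |R|=1.08734 >1
Stable set (-1.4035, 0).

z∈(-1.4035,0).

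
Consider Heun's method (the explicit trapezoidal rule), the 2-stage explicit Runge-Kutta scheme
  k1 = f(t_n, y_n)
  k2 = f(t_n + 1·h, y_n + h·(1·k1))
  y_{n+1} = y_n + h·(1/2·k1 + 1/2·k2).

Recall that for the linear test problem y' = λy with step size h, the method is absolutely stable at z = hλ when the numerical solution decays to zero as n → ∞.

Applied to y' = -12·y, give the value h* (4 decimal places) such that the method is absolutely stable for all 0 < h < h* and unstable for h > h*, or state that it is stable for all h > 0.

(-2.0000,0); λ=-12 ⇒ h* = 0.1667.

Set f=λy, z=hλ:
  order 2, 2-stage ⇒ R(z)=1+z+z^2/2
  (e.g. R(-1.78)=0.80420, |R|=0.80420)

Solve |R(x)|<1 on ℝ⁻.
x=-1.78: |R|=0.8042
|R(-2.01)|=1.0100 |R(-1.33)|=0.5544 |R(-1.19)|=0.5181
Bisect:
  x_lo=-2.3580 |R|=1.4221  x_hi=-0.3101 |R|=0.7380
  mid=-1.33404 |R|=0.55579 →hi
  mid=-1.84602 |R|=0.85788 →hi
  mid=-2.10201 |R|=1.10722 →lo
  mid=-1.97402 |R|=0.97435 →hi
  mid=-2.03801 |R|=1.03874 →lo
  mid=-2.00602 |R|=1.00603 →lo
  mid=-1.99002 |R|=0.99007 →hi
  mid=-1.99802 |R|=0.99802 →hi
  ...
  [-2.00002,-1.99989] ⇒ x*=-2.0000
Stable set (-2.0000, 0).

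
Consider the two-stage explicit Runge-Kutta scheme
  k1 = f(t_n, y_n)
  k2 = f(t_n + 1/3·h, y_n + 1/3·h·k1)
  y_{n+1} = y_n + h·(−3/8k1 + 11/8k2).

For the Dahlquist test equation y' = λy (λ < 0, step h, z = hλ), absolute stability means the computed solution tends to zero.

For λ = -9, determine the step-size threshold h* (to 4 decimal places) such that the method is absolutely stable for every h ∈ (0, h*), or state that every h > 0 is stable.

(-2.1818,0); λ=-9 ⇒ h* = (24/11)/9 = 0.2424.

With y'=λy (z=hλ):
  k1=λy_n ⇒ h·k1=z·y_n;  k2=λ(1+1/3z)y_n ⇒ h·k2=z(1+1/3z)y_n
  y_{n+1}/y_n = 1 − 3/8z + 11/8z(1+1/3z) = 1 + z + 11/24z²
  R(z) = 1 + z + 11/24z².

Solve |R(x)|<1 on ℝ⁻.
x=-1.45: |R|=0.5136
R=1: x+11/24x²=0 ⇒ x=−24/11=-2.1818; min R=1−1/(4·11/24)=0.4545>−1
Confirm numerically:
  x=-2.114: |R|=0.93429 <1
  x=-1.682: |R|=0.61468 <1
  x=-1.618: |R|=0.58188 <1
  x=-1.409: |R|=0.50092 <1
  x=-2.383: |R|=1.21973 >1
  x=-2.253: |R|=1.07350 >1
So |R|<1 on (-2.1818, 0).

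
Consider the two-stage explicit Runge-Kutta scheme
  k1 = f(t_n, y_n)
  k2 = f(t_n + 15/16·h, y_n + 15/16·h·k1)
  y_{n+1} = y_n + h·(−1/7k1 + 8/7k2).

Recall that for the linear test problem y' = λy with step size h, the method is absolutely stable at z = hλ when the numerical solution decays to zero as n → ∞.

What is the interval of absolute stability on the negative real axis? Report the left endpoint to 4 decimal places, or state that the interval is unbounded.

On y'=λy, z=hλ:
  k1=λy_n ⇒ h·k1=z·y_n;  k2=λ(1+15/16z)y_n ⇒ h·k2=z(1+15/16z)y_n
  y_{n+1}/y_n = 1 − 1/7z + 8/7z(1+15/16z) = 1 + z + 15/14z²
  Hence R(z) = 1 + z + 15/14z².

Boundary: |R(x)|=1, x<0.
x=-0.58: |R|=0.7804
R=1: x+15/14x²=0 ⇒ x=−14/15=-0.9333; min R=1−1/(4·15/14)=0.7667>−1
Confirm numerically:
  x=-0.807: |R|=0.89077 <1
  x=-0.729: |R|=0.84040 <1
  x=-0.698: |R|=0.82400 <1
  x=-1.299: |R|=1.50893 >1
  x=-1.255: |R|=1.43253 >1
  x=-1.150: |R|=1.26696 >1
Interval (-0.9333, 0).

z∈(-0.9333,0).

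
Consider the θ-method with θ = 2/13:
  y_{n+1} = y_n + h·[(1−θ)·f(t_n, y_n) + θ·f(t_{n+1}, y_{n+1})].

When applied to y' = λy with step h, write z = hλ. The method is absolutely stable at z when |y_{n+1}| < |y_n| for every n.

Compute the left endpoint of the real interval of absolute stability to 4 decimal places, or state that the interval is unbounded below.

Test eqn y'=λy, z=hλ:
  y_{n+1} = y_n + z·[11/13·y_n + 2/13·y_{n+1}] ⇒ (1 − 2/13z)y_{n+1} = (1 + 11/13z)y_n
  R(z) = (1 + 11/13z)/(1 − 2/13z).

Need |R(x)|<1, x<0.
x=-0.66: |R|=0.4008
R=−1: 1+11/13x = −1+2/13x ⇒ -9/13x=2 ⇒ x=2/(-9/13)=-2.8889
Confirm numerically:
  x=-2.854: |R|=0.98322 <1
  x=-2.848: |R|=0.98032 <1
  x=-2.000: |R|=0.52941 <1
  x=-3.340: |R|=1.20630 >1
  x=-3.297: |R|=1.18746 >1
So |R|<1 on (-2.8889, 0).

z* = -2.8889.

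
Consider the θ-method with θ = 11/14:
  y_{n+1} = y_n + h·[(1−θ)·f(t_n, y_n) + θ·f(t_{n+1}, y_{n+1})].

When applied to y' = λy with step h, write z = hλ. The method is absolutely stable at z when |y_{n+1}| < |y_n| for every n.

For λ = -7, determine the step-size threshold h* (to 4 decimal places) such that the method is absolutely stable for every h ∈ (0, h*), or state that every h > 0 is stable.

With y'=λy (z=hλ):
  y_{n+1} = y_n + z·[3/14·y_n + 11/14·y_{n+1}] ⇒ (1 − 11/14z)y_{n+1} = (1 + 3/14z)y_n
  ⇒ R(z) = (1 + 3/14z)/(1 − 11/14z).

Need |R(x)|<1, x<0.
x=-1.7: |R|=0.2722
x=-2: |R|=0.2222
x=-10: |R|=0.1290
x=-100: |R|=0.2567
θ=11/14≥1/2 ⇒ |1+3/14x|<|1−11/14x| ∀x<0 ⇒ unbounded interval.

unbounded; (−∞, 0). Any h>0 works for λ=-7.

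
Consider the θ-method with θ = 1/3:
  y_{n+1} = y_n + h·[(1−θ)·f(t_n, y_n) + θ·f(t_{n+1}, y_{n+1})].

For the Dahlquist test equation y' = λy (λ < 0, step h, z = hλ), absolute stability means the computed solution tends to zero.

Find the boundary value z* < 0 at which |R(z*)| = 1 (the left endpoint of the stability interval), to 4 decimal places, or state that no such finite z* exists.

Set f=λy, z=hλ:
  y_{n+1} = y_n + z·[2/3·y_n + 1/3·y_{n+1}] ⇒ (1 − 1/3z)y_{n+1} = (1 + 2/3z)y_n
  R(z) = (1 + 2/3z)/(1 − 1/3z).

Need |R(x)|<1, x<0.
x=-0.46: |R|=0.6012
R=−1: 1+2/3x = −1+1/3x ⇒ -1/3x=2 ⇒ x=2/(-1/3)=-6.0000
Confirm numerically:
  x=-4.765: |R|=0.84095 <1
  x=-4.175: |R|=0.74564 <1
  x=-3.807: |R|=0.67783 <1
  x=-6.443: |R|=1.04691 >1
  x=-6.262: |R|=1.02829 >1
  x=-6.230: |R|=1.02492 >1
Stable set (-6.0000, 0).

z* = -6.0000.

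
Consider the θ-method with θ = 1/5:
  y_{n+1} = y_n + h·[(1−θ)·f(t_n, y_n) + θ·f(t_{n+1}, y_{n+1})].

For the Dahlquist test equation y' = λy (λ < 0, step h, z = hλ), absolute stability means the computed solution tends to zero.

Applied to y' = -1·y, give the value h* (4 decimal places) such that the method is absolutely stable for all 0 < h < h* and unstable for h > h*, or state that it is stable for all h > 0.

With y'=λy (z=hλ):
  y_{n+1} = y_n + z·[4/5·y_n + 1/5·y_{n+1}] ⇒ (1 − 1/5z)y_{n+1} = (1 + 4/5z)y_n
  so R(z) = (1 + 4/5z)/(1 − 1/5z).

Boundary: |R(x)|=1, x<0.
x=-1.15: |R|=0.0650
R=−1: 1+4/5x = −1+1/5x ⇒ -3/5x=2 ⇒ x=2/(-3/5)=-3.3333
Confirm numerically:
  x=-2.640: |R|=0.72775 <1
  x=-2.433: |R|=0.63662 <1
  x=-2.191: |R|=0.52343 <1
  x=-3.813: |R|=1.16328 >1
  x=-3.369: |R|=1.01279 >1
Stable set (-3.3333, 0).

(-3.3333,0); λ=-1 ⇒ h* = (10/3)/1 = 3.3333.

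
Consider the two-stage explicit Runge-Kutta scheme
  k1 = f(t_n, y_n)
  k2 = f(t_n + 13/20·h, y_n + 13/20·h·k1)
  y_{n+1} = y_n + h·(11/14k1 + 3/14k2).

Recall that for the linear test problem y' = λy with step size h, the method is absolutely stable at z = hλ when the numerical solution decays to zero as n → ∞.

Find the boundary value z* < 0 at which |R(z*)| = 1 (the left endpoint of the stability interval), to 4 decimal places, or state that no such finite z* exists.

left endpoint -7.1795.

On y'=λy, z=hλ:
  k1=λy_n ⇒ h·k1=z·y_n;  k2=λ(1+13/20z)y_n ⇒ h·k2=z(1+13/20z)y_n
  y_{n+1}/y_n = 1 + 11/14z + 3/14z(1+13/20z) = 1 + z + 39/280z²
  ⇒ R(z) = 1 + z + 39/280z².

Solve |R(x)|<1 on ℝ⁻.
x=-0.92: |R|=0.1979
R=1: x+39/280x²=0 ⇒ x=−280/39=-7.1795; min R=1−1/(4·39/280)=-0.7949>−1
Confirm numerically:
  x=-6.631: |R|=0.49342 <1
  x=-6.042: |R|=0.04273 <1
  x=-5.696: |R|=0.17696 <1
  x=-5.666: |R|=0.19443 <1
  x=-7.667: |R|=1.52062 >1
  x=-7.522: |R|=1.35885 >1
  x=-7.358: |R|=1.18295 >1
Interval (-7.1795, 0).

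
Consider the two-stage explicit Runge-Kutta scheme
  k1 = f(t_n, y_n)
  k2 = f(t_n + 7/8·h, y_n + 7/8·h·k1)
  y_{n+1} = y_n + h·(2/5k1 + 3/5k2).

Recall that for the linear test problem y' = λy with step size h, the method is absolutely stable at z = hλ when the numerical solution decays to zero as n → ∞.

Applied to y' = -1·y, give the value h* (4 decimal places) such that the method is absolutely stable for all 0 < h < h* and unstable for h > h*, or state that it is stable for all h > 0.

(-1.9048,0); λ=-1 ⇒ h* = (40/21)/1 = 1.9048.

Test eqn y'=λy, z=hλ:
  k1=λy_n ⇒ h·k1=z·y_n;  k2=λ(1+7/8z)y_n ⇒ h·k2=z(1+7/8z)y_n
  y_{n+1}/y_n = 1 + 2/5z + 3/5z(1+7/8z) = 1 + z + 21/40z²
  Hence R(z) = 1 + z + 21/40z².

Find x<0 with |R(x)|<1.
x=-1.74: |R|=0.8495
R=1: x+21/40x²=0 ⇒ x=−40/21=-1.9048; min R=1−1/(4·21/40)=0.5238>−1
Confirm numerically:
  x=-1.842: |R|=0.93931 <1
  x=-1.816: |R|=0.91537 <1
  x=-1.668: |R|=0.79267 <1
  x=-0.775: |R|=0.54033 <1
  x=-2.322: |R|=1.50863 >1
  x=-2.127: |R|=1.24817 >1
Stable set (-1.9048, 0).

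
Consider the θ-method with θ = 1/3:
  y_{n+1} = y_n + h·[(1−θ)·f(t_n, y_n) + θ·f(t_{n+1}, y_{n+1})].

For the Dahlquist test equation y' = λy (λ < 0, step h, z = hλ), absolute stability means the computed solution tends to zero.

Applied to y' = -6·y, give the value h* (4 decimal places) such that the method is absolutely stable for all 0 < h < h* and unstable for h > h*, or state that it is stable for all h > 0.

With y'=λy (z=hλ):
  y_{n+1} = y_n + z·[2/3·y_n + 1/3·y_{n+1}] ⇒ (1 − 1/3z)y_{n+1} = (1 + 2/3z)y_n
  so R(z) = (1 + 2/3z)/(1 − 1/3z).

Find x<0 with |R(x)|<1.
x=-1.71: |R|=0.0892
R=−1: 1+2/3x = −1+1/3x ⇒ -1/3x=2 ⇒ x=2/(-1/3)=-6.0000
Confirm numerically:
  x=-5.439: |R|=0.93352 <1
  x=-5.217: |R|=0.90471 <1
  x=-3.103: |R|=0.52532 <1
  x=-6.479: |R|=1.05053 >1
  x=-6.214: |R|=1.02323 >1
Stable set (-6.0000, 0).

(-6.0000,0); λ=-6 ⇒ h* = (6)/6 = 1.0000.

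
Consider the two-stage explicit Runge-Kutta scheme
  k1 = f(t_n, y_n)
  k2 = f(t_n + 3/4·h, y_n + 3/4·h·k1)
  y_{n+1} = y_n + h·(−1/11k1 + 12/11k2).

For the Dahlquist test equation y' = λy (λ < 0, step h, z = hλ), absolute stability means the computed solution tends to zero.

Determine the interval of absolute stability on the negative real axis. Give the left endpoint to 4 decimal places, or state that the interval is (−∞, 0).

On y'=λy, z=hλ:
  k1=λy_n ⇒ h·k1=z·y_n;  k2=λ(1+3/4z)y_n ⇒ h·k2=z(1+3/4z)y_n
  y_{n+1}/y_n = 1 − 1/11z + 12/11z(1+3/4z) = 1 + z + 9/11z²
  R(z) = 1 + z + 9/11z².

Need |R(x)|<1, x<0.
x=-0.37: |R|=0.7420
R=1: x+9/11x²=0 ⇒ x=−11/9=-1.2222; min R=1−1/(4·9/11)=0.6944>−1
Confirm numerically:
  x=-1.088: |R|=0.88052 <1
  x=-0.768: |R|=0.71458 <1
  x=-0.721: |R|=0.70432 <1
  x=-0.637: |R|=0.69499 <1
  x=-1.455: |R|=1.27711 >1
  x=-1.379: |R|=1.17689 >1
Interval (-1.2222, 0).

z∈(-1.2222,0).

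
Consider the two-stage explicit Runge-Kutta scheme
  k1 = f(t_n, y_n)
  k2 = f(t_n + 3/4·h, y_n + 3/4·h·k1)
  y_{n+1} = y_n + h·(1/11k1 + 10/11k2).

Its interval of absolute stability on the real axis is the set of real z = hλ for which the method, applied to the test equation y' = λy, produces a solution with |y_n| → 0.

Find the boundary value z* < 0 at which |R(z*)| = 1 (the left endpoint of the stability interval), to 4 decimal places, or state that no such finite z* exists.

left endpoint -1.4667.

On y'=λy, z=hλ:
  k1=λy_n ⇒ h·k1=z·y_n;  k2=λ(1+3/4z)y_n ⇒ h·k2=z(1+3/4z)y_n
  y_{n+1}/y_n = 1 + 1/11z + 10/11z(1+3/4z) = 1 + z + 15/22z²
  Hence R(z) = 1 + z + 15/22z².

Boundary: |R(x)|=1, x<0.
x=-0.31: |R|=0.7555
R=1: x+15/22x²=0 ⇒ x=−22/15=-1.4667; min R=1−1/(4·15/22)=0.6333>−1
Confirm numerically:
  x=-1.213: |R|=0.79021 <1
  x=-1.100: |R|=0.72500 <1
  x=-1.022: |R|=0.69015 <1
  x=-1.007: |R|=0.68440 <1
  x=-2.066: |R|=1.84424 >1
  x=-1.829: |R|=1.45185 >1
  x=-1.680: |R|=1.24436 >1
So |R|<1 on (-1.4667, 0).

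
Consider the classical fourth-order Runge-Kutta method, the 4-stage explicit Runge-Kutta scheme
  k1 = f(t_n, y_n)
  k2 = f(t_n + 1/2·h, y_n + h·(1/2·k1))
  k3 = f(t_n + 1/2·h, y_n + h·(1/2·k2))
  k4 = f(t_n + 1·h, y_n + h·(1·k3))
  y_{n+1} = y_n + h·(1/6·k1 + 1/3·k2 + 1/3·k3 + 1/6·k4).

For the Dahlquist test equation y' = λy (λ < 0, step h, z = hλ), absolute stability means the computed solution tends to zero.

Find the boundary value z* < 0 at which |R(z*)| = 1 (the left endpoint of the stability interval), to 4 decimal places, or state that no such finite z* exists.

With y'=λy (z=hλ):
  order 4, 4-stage ⇒ R(z)=1+z+z^2/2+z^3/6+z^4/24
  (e.g. R(-1.04)=0.36207, |R|=0.36207)

Boundary: |R(x)|=1, x<0.
x=-1.04: |R|=0.3621
|R(-3.13)|=1.6569 |R(-2.29)|=0.4764 |R(-1.43)|=0.2793
Bisect:
  x_lo=-3.1784 |R|=1.7734  x_hi=-0.3769 |R|=0.6861
  mid=-1.77761 |R|=0.28220 →hi
  mid=-2.47798 |R|=0.62727 →hi
  mid=-2.82817 |R|=1.06659 →lo
  mid=-2.65307 |R|=0.81828 →hi
  mid=-2.74062 |R|=0.93471 →hi
  mid=-2.78439 |R|=0.99864 →hi
  mid=-2.80628 |R|=1.03210 →lo
  mid=-2.79534 |R|=1.01525 →lo
  ...
  [-2.78542,-2.78525] ⇒ x*=-2.7853
Interval (-2.7853, 0).

left endpoint -2.7853.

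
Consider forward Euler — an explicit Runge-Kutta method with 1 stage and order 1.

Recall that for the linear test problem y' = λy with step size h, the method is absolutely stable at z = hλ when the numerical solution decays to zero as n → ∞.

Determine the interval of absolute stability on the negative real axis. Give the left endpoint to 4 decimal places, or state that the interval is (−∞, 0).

Test eqn y'=λy, z=hλ:
  order 1, 1-stage ⇒ R(z)=1+z
  (e.g. R(-1.12)=-0.12000, |R|=0.12000)

Boundary: |R(x)|=1, x<0.
x=-1.12: |R|=0.1200
|R(-2.37)|=1.3700 |R(-0.85)|=0.1500 |R(-0.6)|=0.4000
Bisect:
  x_lo=-2.7127 |R|=1.7127  x_hi=-0.2928 |R|=0.7072
  mid=-1.50276 |R|=0.50276 →hi
  mid=-2.10773 |R|=1.10773 →lo
  mid=-1.80524 |R|=0.80524 →hi
  mid=-1.95649 |R|=0.95649 →hi
  mid=-2.03211 |R|=1.03211 →lo
  mid=-1.99430 |R|=0.99430 →hi
  mid=-2.01321 |R|=1.01321 →lo
  ...
  [-2.00006,-1.99991] ⇒ x*=-2.0000
Stable set (-2.0000, 0).

z∈(-2.0000,0).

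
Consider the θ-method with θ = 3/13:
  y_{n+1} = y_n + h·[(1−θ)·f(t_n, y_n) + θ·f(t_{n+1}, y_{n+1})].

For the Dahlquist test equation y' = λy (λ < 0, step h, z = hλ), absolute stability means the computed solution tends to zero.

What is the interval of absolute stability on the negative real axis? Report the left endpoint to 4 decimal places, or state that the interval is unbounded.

With y'=λy (z=hλ):
  y_{n+1} = y_n + z·[10/13·y_n + 3/13·y_{n+1}] ⇒ (1 − 3/13z)y_{n+1} = (1 + 10/13z)y_n
  R(z) = (1 + 10/13z)/(1 − 3/13z).

Find x<0 with |R(x)|<1.
x=-0.75: |R|=0.3607
R=−1: 1+10/13x = −1+3/13x ⇒ -7/13x=2 ⇒ x=2/(-7/13)=-3.7143
Confirm numerically:
  x=-3.624: |R|=0.97353 <1
  x=-3.577: |R|=0.95950 <1
  x=-2.804: |R|=0.70241 <1
  x=-1.499: |R|=0.11373 <1
  x=-3.982: |R|=1.07512 >1
  x=-3.874: |R|=1.04541 >1
Interval (-3.7143, 0).

z∈(-3.7143,0).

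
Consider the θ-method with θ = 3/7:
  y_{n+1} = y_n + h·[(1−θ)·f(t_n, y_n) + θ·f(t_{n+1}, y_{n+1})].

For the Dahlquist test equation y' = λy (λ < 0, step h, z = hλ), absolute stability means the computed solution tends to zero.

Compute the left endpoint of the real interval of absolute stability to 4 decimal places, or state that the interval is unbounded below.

z* = -14.0000.

On y'=λy, z=hλ:
  y_{n+1} = y_n + z·[4/7·y_n + 3/7·y_{n+1}] ⇒ (1 − 3/7z)y_{n+1} = (1 + 4/7z)y_n
  Hence R(z) = (1 + 4/7z)/(1 − 3/7z).

Boundary: |R(x)|=1, x<0.
x=-1.43: |R|=0.1134
R=−1: 1+4/7x = −1+3/7x ⇒ -1/7x=2 ⇒ x=2/(-1/7)=-14.0000
Confirm numerically:
  x=-10.636: |R|=0.91354 <1
  x=-8.984: |R|=0.85226 <1
  x=-6.857: |R|=0.74092 <1
  x=-14.324: |R|=1.00648 >1
  x=-14.320: |R|=1.00641 >1
So |R|<1 on (-14.0000, 0).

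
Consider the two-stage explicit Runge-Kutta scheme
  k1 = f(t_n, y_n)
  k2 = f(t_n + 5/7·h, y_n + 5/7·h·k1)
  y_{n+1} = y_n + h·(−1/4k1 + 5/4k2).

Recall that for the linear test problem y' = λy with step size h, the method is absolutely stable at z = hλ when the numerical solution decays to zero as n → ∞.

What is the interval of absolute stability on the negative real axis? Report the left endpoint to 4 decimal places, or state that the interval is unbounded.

With y'=λy (z=hλ):
  k1=λy_n ⇒ h·k1=z·y_n;  k2=λ(1+5/7z)y_n ⇒ h·k2=z(1+5/7z)y_n
  y_{n+1}/y_n = 1 − 1/4z + 5/4z(1+5/7z) = 1 + z + 25/28z²
  ⇒ R(z) = 1 + z + 25/28z².

Boundary: |R(x)|=1, x<0.
x=-1.45: |R|=1.4272
R=1: x+25/28x²=0 ⇒ x=−28/25=-1.1200; min R=1−1/(4·25/28)=0.7200>−1
Confirm numerically:
  x=-0.934: |R|=0.84489 <1
  x=-0.892: |R|=0.81841 <1
  x=-0.855: |R|=0.79770 <1
  x=-0.589: |R|=0.72075 <1
  x=-1.230: |R|=1.12080 >1
  x=-1.197: |R|=1.08229 >1
Stable set (-1.1200, 0).

(-1.1200, 0).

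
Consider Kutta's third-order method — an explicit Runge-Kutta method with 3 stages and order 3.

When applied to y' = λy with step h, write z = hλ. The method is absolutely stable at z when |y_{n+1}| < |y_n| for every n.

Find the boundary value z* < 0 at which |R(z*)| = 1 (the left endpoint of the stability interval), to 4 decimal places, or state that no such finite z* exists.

z* = -2.5127.

Set f=λy, z=hλ:
  order 3, 3-stage ⇒ R(z)=1+z+z^2/2+z^3/6
  (e.g. R(-1.06)=0.30330, |R|=0.30330)

Need |R(x)|<1, x<0.
x=-1.06: |R|=0.3033
|R(-2.73)|=1.3946 |R(-2.15)|=0.4951 |R(-0.54)|=0.5796
Bisect:
  x_lo=-3.3096 |R|=2.8747  x_hi=-0.3809 |R|=0.6825
  mid=-1.84522 |R|=0.18991 →hi
  mid=-2.57739 |R|=1.10949 →lo
  mid=-2.21130 |R|=0.56853 →hi
  mid=-2.39435 |R|=0.81565 →hi
  mid=-2.48587 |R|=0.95635 →hi
  mid=-2.53163 |R|=1.03132 →lo
  mid=-2.50875 |R|=0.99344 →hi
  mid=-2.52019 |R|=1.01228 →lo
  mid=-2.51447 |R|=1.00283 →lo
  ...
  [-2.51286,-2.51268] ⇒ x*=-2.5127
So |R|<1 on (-2.5127, 0).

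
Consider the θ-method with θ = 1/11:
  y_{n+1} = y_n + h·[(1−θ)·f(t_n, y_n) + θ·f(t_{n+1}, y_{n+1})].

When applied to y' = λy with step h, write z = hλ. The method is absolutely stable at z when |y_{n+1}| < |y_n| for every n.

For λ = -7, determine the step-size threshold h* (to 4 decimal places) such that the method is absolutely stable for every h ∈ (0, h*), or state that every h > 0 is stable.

Test eqn y'=λy, z=hλ:
  y_{n+1} = y_n + z·[10/11·y_n + 1/11·y_{n+1}] ⇒ (1 − 1/11z)y_{n+1} = (1 + 10/11z)y_n
  ⇒ R(z) = (1 + 10/11z)/(1 − 1/11z).

Solve |R(x)|<1 on ℝ⁻.
x=-0.6: |R|=0.4310
R=−1: 1+10/11x = −1+1/11x ⇒ -9/11x=2 ⇒ x=2/(-9/11)=-2.4444
Confirm numerically:
  x=-2.166: |R|=0.80966 <1
  x=-2.135: |R|=0.78797 <1
  x=-1.710: |R|=0.47994 <1
  x=-1.396: |R|=0.23879 <1
  x=-2.786: |R|=1.22298 >1
  x=-2.662: |R|=1.14332 >1
So |R|<1 on (-2.4444, 0).

(-2.4444,0); λ=-7 ⇒ h* = (22/9)/7 = 0.3492.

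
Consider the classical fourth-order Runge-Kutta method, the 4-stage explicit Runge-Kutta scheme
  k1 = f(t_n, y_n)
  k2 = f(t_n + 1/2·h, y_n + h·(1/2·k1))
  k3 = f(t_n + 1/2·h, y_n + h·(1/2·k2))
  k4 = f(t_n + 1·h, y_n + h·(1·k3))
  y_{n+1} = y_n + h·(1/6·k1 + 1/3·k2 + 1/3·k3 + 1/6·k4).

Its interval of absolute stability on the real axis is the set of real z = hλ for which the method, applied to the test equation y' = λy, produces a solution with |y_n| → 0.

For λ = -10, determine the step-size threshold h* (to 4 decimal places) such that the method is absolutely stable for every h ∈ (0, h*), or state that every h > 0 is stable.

(-2.7853,0); λ=-10 ⇒ h* = 0.2785.

Test eqn y'=λy, z=hλ:
  order 4, 4-stage ⇒ R(z)=1+z+z^2/2+z^3/6+z^4/24
  (e.g. R(-0.43)=0.65062, |R|=0.65062)

Boundary: |R(x)|=1, x<0.
x=-0.43: |R|=0.6506
|R(-2.49)|=0.6387 |R(-2.12)|=0.3808 |R(-0.59)|=0.5549
Bisect:
  x_lo=-3.2743 |R|=2.0247  x_hi=-0.3346 |R|=0.7157
  mid=-1.80442 |R|=0.28608 →hi
  mid=-2.53934 |R|=0.68823 →hi
  mid=-2.90680 |R|=1.19920 →lo
  mid=-2.72307 |R|=0.91017 →hi
  mid=-2.81494 |R|=1.04562 →lo
  mid=-2.76901 |R|=0.97572 →hi
  mid=-2.79197 |R|=1.01012 →lo
  ...
  [-2.78533,-2.78515] ⇒ x*=-2.7853
Interval (-2.7853, 0).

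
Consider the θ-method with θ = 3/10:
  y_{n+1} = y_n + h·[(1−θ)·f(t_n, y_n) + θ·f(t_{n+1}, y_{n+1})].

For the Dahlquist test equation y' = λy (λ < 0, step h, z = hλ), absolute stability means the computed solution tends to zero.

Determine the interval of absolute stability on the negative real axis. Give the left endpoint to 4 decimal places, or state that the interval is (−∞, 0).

(-5.0000, 0).

Test eqn y'=λy, z=hλ:
  y_{n+1} = y_n + z·[7/10·y_n + 3/10·y_{n+1}] ⇒ (1 − 3/10z)y_{n+1} = (1 + 7/10z)y_n
  so R(z) = (1 + 7/10z)/(1 − 3/10z).

Need |R(x)|<1, x<0.
x=-0.51: |R|=0.5577
R=−1: 1+7/10x = −1+3/10x ⇒ -2/5x=2 ⇒ x=2/(-2/5)=-5.0000
Confirm numerically:
  x=-4.047: |R|=0.82783 <1
  x=-2.858: |R|=0.53871 <1
  x=-2.576: |R|=0.45307 <1
  x=-2.168: |R|=0.31362 <1
  x=-5.464: |R|=1.07032 >1
  x=-5.358: |R|=1.05492 >1
  x=-5.279: |R|=1.04319 >1
Interval (-5.0000, 0).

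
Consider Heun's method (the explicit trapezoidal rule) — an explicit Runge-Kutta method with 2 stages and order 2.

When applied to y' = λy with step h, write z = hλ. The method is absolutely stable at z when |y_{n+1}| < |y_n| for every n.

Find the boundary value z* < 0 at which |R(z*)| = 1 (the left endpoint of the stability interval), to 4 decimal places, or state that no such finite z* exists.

Test eqn y'=λy, z=hλ:
  order 2, 2-stage ⇒ R(z)=1+z+z^2/2
  (e.g. R(-1.49)=0.62005, |R|=0.62005)

Need |R(x)|<1, x<0.
x=-1.49: |R|=0.6200
|R(-1.93)|=0.9325 |R(-0.95)|=0.5012 |R(-0.62)|=0.5722
Bisect:
  x_lo=-2.6863 |R|=1.9218  x_hi=-0.0969 |R|=0.9078
  mid=-1.39159 |R|=0.57667 →hi
  mid=-2.03895 |R|=1.03970 →lo
  mid=-1.71527 |R|=0.75580 →hi
  mid=-1.87711 |R|=0.88466 →hi
  mid=-1.95803 |R|=0.95891 →hi
  mid=-1.99849 |R|=0.99849 →hi
  mid=-2.01872 |R|=1.01889 →lo
  ...
  [-2.00007,-1.99991] ⇒ x*=-2.0000
So |R|<1 on (-2.0000, 0).

left endpoint -2.0000.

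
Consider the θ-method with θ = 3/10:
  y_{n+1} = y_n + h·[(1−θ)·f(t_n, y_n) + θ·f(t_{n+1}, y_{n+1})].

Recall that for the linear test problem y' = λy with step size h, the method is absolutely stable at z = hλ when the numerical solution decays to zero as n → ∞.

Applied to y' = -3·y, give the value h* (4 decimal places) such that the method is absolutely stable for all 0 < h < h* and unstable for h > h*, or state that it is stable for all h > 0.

(-5.0000,0); λ=-3 ⇒ h* = (5)/3 = 1.6667.

With y'=λy (z=hλ):
  y_{n+1} = y_n + z·[7/10·y_n + 3/10·y_{n+1}] ⇒ (1 − 3/10z)y_{n+1} = (1 + 7/10z)y_n
  Hence R(z) = (1 + 7/10z)/(1 − 3/10z).

Find x<0 with |R(x)|<1.
x=-0.98: |R|=0.2427
R=−1: 1+7/10x = −1+3/10x ⇒ -2/5x=2 ⇒ x=2/(-2/5)=-5.0000
Confirm numerically:
  x=-3.599: |R|=0.73054 <1
  x=-3.146: |R|=0.61848 <1
  x=-3.098: |R|=0.60568 <1
  x=-3.078: |R|=0.60029 <1
  x=-5.233: |R|=1.03627 >1
  x=-5.046: |R|=1.00732 >1
Stable set (-5.0000, 0).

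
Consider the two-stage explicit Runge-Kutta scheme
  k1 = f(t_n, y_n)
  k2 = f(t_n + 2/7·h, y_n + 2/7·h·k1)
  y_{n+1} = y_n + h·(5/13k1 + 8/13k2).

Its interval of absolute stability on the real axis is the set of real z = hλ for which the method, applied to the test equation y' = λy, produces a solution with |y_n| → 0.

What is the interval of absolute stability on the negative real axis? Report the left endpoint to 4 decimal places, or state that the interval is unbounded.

z∈(-5.6875,0).

On y'=λy, z=hλ:
  k1=λy_n ⇒ h·k1=z·y_n;  k2=λ(1+2/7z)y_n ⇒ h·k2=z(1+2/7z)y_n
  y_{n+1}/y_n = 1 + 5/13z + 8/13z(1+2/7z) = 1 + z + 16/91z²
  R(z) = 1 + z + 16/91z².

Find x<0 with |R(x)|<1.
x=-0.88: |R|=0.2562
R=1: x+16/91x²=0 ⇒ x=−91/16=-5.6875; min R=1−1/(4·16/91)=-0.4219>−1
Confirm numerically:
  x=-4.887: |R|=0.31217 <1
  x=-4.356: |R|=0.01978 <1
  x=-3.559: |R|=0.33193 <1
  x=-5.943: |R|=1.26698 >1
  x=-5.925: |R|=1.24742 >1
  x=-5.874: |R|=1.19262 >1
Stable set (-5.6875, 0).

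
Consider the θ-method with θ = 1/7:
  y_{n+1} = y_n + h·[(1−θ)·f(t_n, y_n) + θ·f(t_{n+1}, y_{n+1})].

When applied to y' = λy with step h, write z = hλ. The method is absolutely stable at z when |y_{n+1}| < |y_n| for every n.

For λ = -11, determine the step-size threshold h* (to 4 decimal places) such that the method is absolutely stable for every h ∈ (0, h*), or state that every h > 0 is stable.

Test eqn y'=λy, z=hλ:
  y_{n+1} = y_n + z·[6/7·y_n + 1/7·y_{n+1}] ⇒ (1 − 1/7z)y_{n+1} = (1 + 6/7z)y_n
  Hence R(z) = (1 + 6/7z)/(1 − 1/7z).

Solve |R(x)|<1 on ℝ⁻.
x=-0.88: |R|=0.2183
R=−1: 1+6/7x = −1+1/7x ⇒ -5/7x=2 ⇒ x=2/(-5/7)=-2.8000
Confirm numerically:
  x=-2.757: |R|=0.97796 <1
  x=-1.875: |R|=0.47887 <1
  x=-1.493: |R|=0.23054 <1
  x=-1.222: |R|=0.04038 <1
  x=-3.265: |R|=1.22650 >1
  x=-2.899: |R|=1.05001 >1
Interval (-2.8000, 0).

(-2.8000,0); λ=-11 ⇒ h* = (14/5)/11 = 0.2545.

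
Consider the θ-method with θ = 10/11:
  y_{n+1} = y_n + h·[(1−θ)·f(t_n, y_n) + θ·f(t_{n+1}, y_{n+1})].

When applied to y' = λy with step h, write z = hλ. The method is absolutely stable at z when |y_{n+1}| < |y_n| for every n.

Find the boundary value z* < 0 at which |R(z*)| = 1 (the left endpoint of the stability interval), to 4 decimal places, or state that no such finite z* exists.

With y'=λy (z=hλ):
  y_{n+1} = y_n + z·[1/11·y_n + 10/11·y_{n+1}] ⇒ (1 − 10/11z)y_{n+1} = (1 + 1/11z)y_n
  Hence R(z) = (1 + 1/11z)/(1 − 10/11z).

Solve |R(x)|<1 on ℝ⁻.
x=-0.4: |R|=0.7067
x=-2: |R|=0.2903
x=-10: |R|=0.0090
x=-100: |R|=0.0880
θ=10/11≥1/2 ⇒ |1+1/11x|<|1−10/11x| ∀x<0 ⇒ stable on all of ℝ⁻.

(−∞, 0) — no finite endpoint.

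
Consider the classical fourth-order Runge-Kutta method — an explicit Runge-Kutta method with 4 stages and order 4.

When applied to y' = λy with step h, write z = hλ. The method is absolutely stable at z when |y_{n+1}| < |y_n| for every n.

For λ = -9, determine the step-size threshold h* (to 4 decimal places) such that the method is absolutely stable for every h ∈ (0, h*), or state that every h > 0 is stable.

(-2.7853,0); λ=-9 ⇒ h* = 0.3095.

Test eqn y'=λy, z=hλ:
  order 4, 4-stage ⇒ R(z)=1+z+z^2/2+z^3/6+z^4/24
  (e.g. R(-0.66)=0.51779, |R|=0.51779)

Find x<0 with |R(x)|<1.
x=-0.66: |R|=0.5178
|R(-3.03)|=1.4361 |R(-1.63)|=0.2708 |R(-0.83)|=0.4389
Bisect:
  x_lo=-3.2692 |R|=2.0108  x_hi=-0.2035 |R|=0.8158
  mid=-1.73638 |R|=0.27736 →hi
  mid=-2.50280 |R|=0.65119 →hi
  mid=-2.88601 |R|=1.16278 →lo
  mid=-2.69441 |R|=0.87140 →hi
  mid=-2.79021 |R|=1.00744 →lo
  mid=-2.74231 |R|=0.93710 →hi
  mid=-2.76626 |R|=0.97168 →hi
  mid=-2.77823 |R|=0.98941 →hi
  mid=-2.78422 |R|=0.99838 →hi
  ...
  [-2.78534,-2.78516] ⇒ x*=-2.7853
Interval (-2.7853, 0).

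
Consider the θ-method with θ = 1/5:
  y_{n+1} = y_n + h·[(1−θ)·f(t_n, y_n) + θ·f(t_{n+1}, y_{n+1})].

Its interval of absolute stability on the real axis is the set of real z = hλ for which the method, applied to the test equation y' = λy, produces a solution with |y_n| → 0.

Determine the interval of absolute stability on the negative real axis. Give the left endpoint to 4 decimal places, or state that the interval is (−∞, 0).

On y'=λy, z=hλ:
  y_{n+1} = y_n + z·[4/5·y_n + 1/5·y_{n+1}] ⇒ (1 − 1/5z)y_{n+1} = (1 + 4/5z)y_n
  ⇒ R(z) = (1 + 4/5z)/(1 − 1/5z).

Solve |R(x)|<1 on ℝ⁻.
x=-1.64: |R|=0.2349
R=−1: 1+4/5x = −1+1/5x ⇒ -3/5x=2 ⇒ x=2/(-3/5)=-3.3333
Confirm numerically:
  x=-2.970: |R|=0.86324 <1
  x=-1.996: |R|=0.42653 <1
  x=-1.827: |R|=0.33807 <1
  x=-1.681: |R|=0.25805 <1
  x=-3.740: |R|=1.13959 >1
  x=-3.732: |R|=1.13697 >1
  x=-3.429: |R|=1.03405 >1
Stable set (-3.3333, 0).

z∈(-3.3333,0).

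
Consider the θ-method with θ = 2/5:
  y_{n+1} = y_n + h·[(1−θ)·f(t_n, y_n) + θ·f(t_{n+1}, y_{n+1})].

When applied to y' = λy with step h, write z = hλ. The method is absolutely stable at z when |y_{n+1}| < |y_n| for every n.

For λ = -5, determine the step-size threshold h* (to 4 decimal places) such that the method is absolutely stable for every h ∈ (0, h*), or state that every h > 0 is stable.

(-10.0000,0); λ=-5 ⇒ h* = (10)/5 = 2.0000.

Set f=λy, z=hλ:
  y_{n+1} = y_n + z·[3/5·y_n + 2/5·y_{n+1}] ⇒ (1 − 2/5z)y_{n+1} = (1 + 3/5z)y_n
  R(z) = (1 + 3/5z)/(1 − 2/5z).

Boundary: |R(x)|=1, x<0.
x=-1.45: |R|=0.0823
R=−1: 1+3/5x = −1+2/5x ⇒ -1/5x=2 ⇒ x=2/(-1/5)=-10.0000
Confirm numerically:
  x=-6.603: |R|=0.81341 <1
  x=-6.403: |R|=0.79799 <1
  x=-6.344: |R|=0.79331 <1
  x=-5.740: |R|=0.74150 <1
  x=-10.444: |R|=1.01715 >1
  x=-10.234: |R|=1.00919 >1
Interval (-10.0000, 0).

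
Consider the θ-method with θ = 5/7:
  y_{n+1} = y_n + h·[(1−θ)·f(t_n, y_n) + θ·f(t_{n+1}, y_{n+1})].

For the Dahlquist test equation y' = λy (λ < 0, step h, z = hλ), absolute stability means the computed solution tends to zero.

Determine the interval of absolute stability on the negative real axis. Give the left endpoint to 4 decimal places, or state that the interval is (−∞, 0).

unbounded; (−∞, 0).

With y'=λy (z=hλ):
  y_{n+1} = y_n + z·[2/7·y_n + 5/7·y_{n+1}] ⇒ (1 − 5/7z)y_{n+1} = (1 + 2/7z)y_n
  ⇒ R(z) = (1 + 2/7z)/(1 − 5/7z).

Solve |R(x)|<1 on ℝ⁻.
x=-1.12: |R|=0.3778
x=-2: |R|=0.1765
x=-10: |R|=0.2281
x=-100: |R|=0.3807
θ=5/7≥1/2 ⇒ |1+2/7x|<|1−5/7x| ∀x<0 ⇒ unbounded interval.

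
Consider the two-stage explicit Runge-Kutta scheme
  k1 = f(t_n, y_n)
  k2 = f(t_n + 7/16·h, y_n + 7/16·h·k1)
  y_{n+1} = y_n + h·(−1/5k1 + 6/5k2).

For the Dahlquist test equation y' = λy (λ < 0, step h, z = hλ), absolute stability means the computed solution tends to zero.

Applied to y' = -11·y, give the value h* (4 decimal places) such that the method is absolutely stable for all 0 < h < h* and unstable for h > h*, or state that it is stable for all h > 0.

On y'=λy, z=hλ:
  k1=λy_n ⇒ h·k1=z·y_n;  k2=λ(1+7/16z)y_n ⇒ h·k2=z(1+7/16z)y_n
  y_{n+1}/y_n = 1 − 1/5z + 6/5z(1+7/16z) = 1 + z + 21/40z²
  ⇒ R(z) = 1 + z + 21/40z².

Need |R(x)|<1, x<0.
x=-0.75: |R|=0.5453
R=1: x+21/40x²=0 ⇒ x=−40/21=-1.9048; min R=1−1/(4·21/40)=0.5238>−1
Confirm numerically:
  x=-1.758: |R|=0.86455 <1
  x=-1.417: |R|=0.63714 <1
  x=-1.239: |R|=0.56694 <1
  x=-1.162: |R|=0.54688 <1
  x=-2.050: |R|=1.15631 >1
  x=-1.970: |R|=1.06747 >1
Stable set (-1.9048, 0).

(-1.9048,0); λ=-11 ⇒ h* = (40/21)/11 = 0.1732.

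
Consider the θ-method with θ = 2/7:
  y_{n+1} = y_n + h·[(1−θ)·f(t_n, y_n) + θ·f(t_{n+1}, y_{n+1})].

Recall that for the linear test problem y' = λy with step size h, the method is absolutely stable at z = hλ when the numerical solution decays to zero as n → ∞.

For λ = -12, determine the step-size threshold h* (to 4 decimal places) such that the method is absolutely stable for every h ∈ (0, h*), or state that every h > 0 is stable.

(-4.6667,0); λ=-12 ⇒ h* = (14/3)/12 = 0.3889.

Test eqn y'=λy, z=hλ:
  y_{n+1} = y_n + z·[5/7·y_n + 2/7·y_{n+1}] ⇒ (1 − 2/7z)y_{n+1} = (1 + 5/7z)y_n
  R(z) = (1 + 5/7z)/(1 − 2/7z).

Boundary: |R(x)|=1, x<0.
x=-0.82: |R|=0.3356
R=−1: 1+5/7x = −1+2/7x ⇒ -3/7x=2 ⇒ x=2/(-3/7)=-4.6667
Confirm numerically:
  x=-4.427: |R|=0.95465 <1
  x=-3.515: |R|=0.75374 <1
  x=-2.366: |R|=0.41169 <1
  x=-2.049: |R|=0.29240 <1
  x=-5.261: |R|=1.10176 >1
  x=-5.126: |R|=1.07987 >1
  x=-4.717: |R|=1.00919 >1
Stable set (-4.6667, 0).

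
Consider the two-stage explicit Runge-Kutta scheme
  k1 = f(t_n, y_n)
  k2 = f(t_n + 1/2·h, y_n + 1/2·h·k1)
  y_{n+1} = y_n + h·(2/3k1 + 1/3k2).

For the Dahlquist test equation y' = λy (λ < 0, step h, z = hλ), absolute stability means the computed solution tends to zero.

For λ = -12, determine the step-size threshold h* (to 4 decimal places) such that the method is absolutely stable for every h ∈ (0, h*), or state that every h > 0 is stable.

(-6.0000,0); λ=-12 ⇒ h* = (6)/12 = 0.5000.

Test eqn y'=λy, z=hλ:
  k1=λy_n ⇒ h·k1=z·y_n;  k2=λ(1+1/2z)y_n ⇒ h·k2=z(1+1/2z)y_n
  y_{n+1}/y_n = 1 + 2/3z + 1/3z(1+1/2z) = 1 + z + 1/6z²
  R(z) = 1 + z + 1/6z².

Boundary: |R(x)|=1, x<0.
x=-0.37: |R|=0.6528
R=1: x+1/6x²=0 ⇒ x=−6=-6.0000; min R=1−1/(4·1/6)=-0.5000>−1
Confirm numerically:
  x=-5.831: |R|=0.83576 <1
  x=-4.374: |R|=0.18535 <1
  x=-3.246: |R|=0.48991 <1
  x=-6.466: |R|=1.50219 >1
  x=-6.073: |R|=1.07389 >1
  x=-6.056: |R|=1.05652 >1
Stable set (-6.0000, 0).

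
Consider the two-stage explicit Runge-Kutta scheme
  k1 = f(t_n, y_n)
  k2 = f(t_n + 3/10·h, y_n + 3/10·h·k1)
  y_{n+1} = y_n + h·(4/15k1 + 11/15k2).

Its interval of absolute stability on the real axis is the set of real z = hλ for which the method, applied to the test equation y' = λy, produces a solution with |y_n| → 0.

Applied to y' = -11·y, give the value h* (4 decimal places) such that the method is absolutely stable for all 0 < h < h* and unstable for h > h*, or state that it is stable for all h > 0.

(-4.5455,0); λ=-11 ⇒ h* = (50/11)/11 = 0.4132.

On y'=λy, z=hλ:
  k1=λy_n ⇒ h·k1=z·y_n;  k2=λ(1+3/10z)y_n ⇒ h·k2=z(1+3/10z)y_n
  y_{n+1}/y_n = 1 + 4/15z + 11/15z(1+3/10z) = 1 + z + 11/50z²
  so R(z) = 1 + z + 11/50z².

Solve |R(x)|<1 on ℝ⁻.
x=-1.46: |R|=0.0090
R=1: x+11/50x²=0 ⇒ x=−50/11=-4.5455; min R=1−1/(4·11/50)=-0.1364>−1
Confirm numerically:
  x=-4.134: |R|=0.62579 <1
  x=-3.558: |R|=0.22706 <1
  x=-2.603: |R|=0.11237 <1
  x=-4.905: |R|=1.38799 >1
  x=-4.702: |R|=1.16194 >1
  x=-4.628: |R|=1.08404 >1
Stable set (-4.5455, 0).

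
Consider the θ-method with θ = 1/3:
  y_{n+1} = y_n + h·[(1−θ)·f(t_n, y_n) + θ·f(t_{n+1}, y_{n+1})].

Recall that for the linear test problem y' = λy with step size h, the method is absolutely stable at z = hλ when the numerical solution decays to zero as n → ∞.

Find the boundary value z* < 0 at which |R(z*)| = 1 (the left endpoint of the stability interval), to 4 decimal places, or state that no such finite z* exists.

Set f=λy, z=hλ:
  y_{n+1} = y_n + z·[2/3·y_n + 1/3·y_{n+1}] ⇒ (1 − 1/3z)y_{n+1} = (1 + 2/3z)y_n
  R(z) = (1 + 2/3z)/(1 − 1/3z).

Need |R(x)|<1, x<0.
x=-1.6: |R|=0.0435
R=−1: 1+2/3x = −1+1/3x ⇒ -1/3x=2 ⇒ x=2/(-1/3)=-6.0000
Confirm numerically:
  x=-4.785: |R|=0.84393 <1
  x=-4.411: |R|=0.78559 <1
  x=-4.339: |R|=0.77367 <1
  x=-2.916: |R|=0.47870 <1
  x=-6.593: |R|=1.06182 >1
  x=-6.482: |R|=1.05083 >1
  x=-6.438: |R|=1.04641 >1
Stable set (-6.0000, 0).

left endpoint -6.0000.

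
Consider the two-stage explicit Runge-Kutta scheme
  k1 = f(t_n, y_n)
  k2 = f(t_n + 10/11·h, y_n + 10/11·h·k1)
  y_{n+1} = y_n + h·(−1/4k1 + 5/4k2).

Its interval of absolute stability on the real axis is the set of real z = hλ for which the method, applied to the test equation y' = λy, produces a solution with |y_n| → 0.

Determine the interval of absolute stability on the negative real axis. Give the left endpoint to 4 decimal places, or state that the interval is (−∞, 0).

(-0.8800, 0).

On y'=λy, z=hλ:
  k1=λy_n ⇒ h·k1=z·y_n;  k2=λ(1+10/11z)y_n ⇒ h·k2=z(1+10/11z)y_n
  y_{n+1}/y_n = 1 − 1/4z + 5/4z(1+10/11z) = 1 + z + 25/22z²
  Hence R(z) = 1 + z + 25/22z².

Solve |R(x)|<1 on ℝ⁻.
x=-1.04: |R|=1.1891
R=1: x+25/22x²=0 ⇒ x=−22/25=-0.8800; min R=1−1/(4·25/22)=0.7800>−1
Confirm numerically:
  x=-0.847: |R|=0.96824 <1
  x=-0.819: |R|=0.94323 <1
  x=-0.531: |R|=0.78941 <1
  x=-0.366: |R|=0.78622 <1
  x=-1.433: |R|=1.90051 >1
  x=-1.349: |R|=1.71896 >1
  x=-1.139: |R|=1.33523 >1
So |R|<1 on (-0.8800, 0).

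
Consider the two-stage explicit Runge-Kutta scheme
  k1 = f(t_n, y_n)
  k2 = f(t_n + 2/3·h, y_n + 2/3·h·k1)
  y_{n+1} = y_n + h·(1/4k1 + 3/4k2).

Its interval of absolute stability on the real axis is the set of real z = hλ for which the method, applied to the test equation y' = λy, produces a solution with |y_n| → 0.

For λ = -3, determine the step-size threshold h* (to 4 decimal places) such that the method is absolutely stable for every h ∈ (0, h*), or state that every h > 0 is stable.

(-2.0000,0); λ=-3 ⇒ h* = (2)/3 = 0.6667.

Set f=λy, z=hλ:
  k1=λy_n ⇒ h·k1=z·y_n;  k2=λ(1+2/3z)y_n ⇒ h·k2=z(1+2/3z)y_n
  y_{n+1}/y_n = 1 + 1/4z + 3/4z(1+2/3z) = 1 + z + 1/2z²
  so R(z) = 1 + z + 1/2z².

Find x<0 with |R(x)|<1.
x=-1.43: |R|=0.5924
R=1: x+1/2x²=0 ⇒ x=−2=-2.0000; min R=1−1/(4·1/2)=0.5000>−1
Confirm numerically:
  x=-1.861: |R|=0.87066 <1
  x=-1.518: |R|=0.63416 <1
  x=-0.832: |R|=0.51411 <1
  x=-2.354: |R|=1.41666 >1
  x=-2.346: |R|=1.40586 >1
  x=-2.165: |R|=1.17861 >1
So |R|<1 on (-2.0000, 0).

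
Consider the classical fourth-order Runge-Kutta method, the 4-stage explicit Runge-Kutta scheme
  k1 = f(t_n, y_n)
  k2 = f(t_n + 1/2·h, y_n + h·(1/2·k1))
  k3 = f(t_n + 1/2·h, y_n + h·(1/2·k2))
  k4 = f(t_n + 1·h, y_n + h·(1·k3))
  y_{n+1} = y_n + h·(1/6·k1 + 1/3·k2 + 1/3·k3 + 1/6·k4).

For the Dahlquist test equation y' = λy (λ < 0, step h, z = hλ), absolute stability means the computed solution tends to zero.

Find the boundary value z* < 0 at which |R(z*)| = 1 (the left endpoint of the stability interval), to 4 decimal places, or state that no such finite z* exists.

z* = -2.7853.

On y'=λy, z=hλ:
  order 4, 4-stage ⇒ R(z)=1+z+z^2/2+z^3/6+z^4/24
  (e.g. R(-0.7)=0.49784, |R|=0.49784)

Find x<0 with |R(x)|<1.
x=-0.7: |R|=0.4978
|R(-2.87)|=1.1354 |R(-0.67)|=0.5127 |R(-0.65)|=0.5229
Bisect:
  x_lo=-3.3404 |R|=2.2144  x_hi=-0.2141 |R|=0.8073
  mid=-1.77726 |R|=0.28215 →hi
  mid=-2.55884 |R|=0.70892 →hi
  mid=-2.94964 |R|=1.27740 →lo
  mid=-2.75424 |R|=0.95418 →hi
  mid=-2.85194 |R|=1.10522 →lo
  mid=-2.80309 |R|=1.02716 →lo
  mid=-2.77866 |R|=0.99005 →hi
  mid=-2.79088 |R|=1.00845 →lo
  mid=-2.78477 |R|=0.99921 →hi
  mid=-2.78782 |R|=1.00382 →lo
  ...
  [-2.78534,-2.78515] ⇒ x*=-2.7853
So |R|<1 on (-2.7853, 0).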